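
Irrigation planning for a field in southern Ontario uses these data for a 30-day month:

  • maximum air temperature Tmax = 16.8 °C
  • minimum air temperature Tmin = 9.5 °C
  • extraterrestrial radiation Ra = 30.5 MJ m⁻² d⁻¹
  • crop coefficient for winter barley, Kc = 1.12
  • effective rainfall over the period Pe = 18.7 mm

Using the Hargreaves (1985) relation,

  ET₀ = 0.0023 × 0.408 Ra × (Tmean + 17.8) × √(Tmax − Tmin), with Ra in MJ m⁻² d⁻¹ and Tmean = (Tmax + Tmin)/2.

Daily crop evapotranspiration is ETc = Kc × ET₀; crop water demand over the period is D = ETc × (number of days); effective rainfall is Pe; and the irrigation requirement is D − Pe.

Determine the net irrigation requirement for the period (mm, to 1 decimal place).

Tmean = (16.8 + 9.5)/2 = 13.15 °C
0.408 Ra = 0.408 × 30.5 = 12.4440 mm/d equivalent
ET₀ = 0.0023 × 12.4440 × (13.15 + 17.8) × √7.3 = 0.0023 × 12.4440 × 30.95 × 2.7019 = 2.3934 mm/d
ETc = Kc × ET₀ = 1.12 × 2.3934 = 2.6806 mm/d
Crop demand D = ETc × 30 d = 2.6806 × 30 = 80.418 mm
D − Pe = 80.418 − 18.7 = 61.718 mm

61.7 mm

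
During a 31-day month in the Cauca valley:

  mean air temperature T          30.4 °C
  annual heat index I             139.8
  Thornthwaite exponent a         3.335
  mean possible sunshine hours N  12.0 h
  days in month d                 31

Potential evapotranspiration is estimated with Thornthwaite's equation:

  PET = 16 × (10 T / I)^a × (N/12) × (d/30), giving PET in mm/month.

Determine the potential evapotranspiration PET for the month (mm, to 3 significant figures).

10T/I = 10 × 30.4 / 139.8 = 2.1745
(10T/I)^a = 2.1745^3.335 = 13.3381
Uncorrected PET = 16 × 13.3381 = 213.410 mm
Correction = (N/12)(d/30) = (12.0/12)(31/30) = 1.0333
PET = 213.410 × 1.0333 = 220.517 mm/month

221 mm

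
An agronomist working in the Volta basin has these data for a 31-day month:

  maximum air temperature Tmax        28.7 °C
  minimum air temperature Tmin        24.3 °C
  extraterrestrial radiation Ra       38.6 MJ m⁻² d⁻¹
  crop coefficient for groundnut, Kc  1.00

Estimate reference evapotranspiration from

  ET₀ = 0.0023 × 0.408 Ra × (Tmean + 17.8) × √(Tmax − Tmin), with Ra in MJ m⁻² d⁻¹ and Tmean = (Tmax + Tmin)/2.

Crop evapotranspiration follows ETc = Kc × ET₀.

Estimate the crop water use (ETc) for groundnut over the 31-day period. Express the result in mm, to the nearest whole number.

Tmean = (28.7 + 24.3)/2 = 26.50 °C
0.408 Ra = 0.408 × 38.6 = 15.7488 mm/d equivalent
ET₀ = 0.0023 × 15.7488 × (26.50 + 17.8) × √4.4 = 0.0023 × 15.7488 × 44.30 × 2.0976 = 3.3659 mm/d
ETc = Kc × ET₀ = 1.00 × 3.3659 = 3.3659 mm/d
Over 31 days: 3.3659 × 31 = 104.343 mm

104 mm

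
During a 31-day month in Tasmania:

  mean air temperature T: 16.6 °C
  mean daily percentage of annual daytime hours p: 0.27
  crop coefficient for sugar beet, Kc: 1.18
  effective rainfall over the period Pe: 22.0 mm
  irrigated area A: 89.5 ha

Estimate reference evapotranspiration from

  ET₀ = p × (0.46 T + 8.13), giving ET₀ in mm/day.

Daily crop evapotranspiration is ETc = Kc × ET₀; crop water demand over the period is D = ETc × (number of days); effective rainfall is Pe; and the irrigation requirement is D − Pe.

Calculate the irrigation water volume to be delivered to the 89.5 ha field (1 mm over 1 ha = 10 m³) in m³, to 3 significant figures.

ET₀ = 0.27 × (0.46 × 16.6 + 8.13) = 0.27 × 15.766 = 4.2568 mm/d
ETc = Kc × ET₀ = 1.18 × 4.2568 = 5.0230 mm/d
Crop demand D = ETc × 31 d = 5.0230 × 31 = 155.713 mm
D − Pe = 155.713 − 22.0 = 133.713 mm
Volume = 133.713 mm × 89.5 ha × 10 = 119673.1 m³

120000 m³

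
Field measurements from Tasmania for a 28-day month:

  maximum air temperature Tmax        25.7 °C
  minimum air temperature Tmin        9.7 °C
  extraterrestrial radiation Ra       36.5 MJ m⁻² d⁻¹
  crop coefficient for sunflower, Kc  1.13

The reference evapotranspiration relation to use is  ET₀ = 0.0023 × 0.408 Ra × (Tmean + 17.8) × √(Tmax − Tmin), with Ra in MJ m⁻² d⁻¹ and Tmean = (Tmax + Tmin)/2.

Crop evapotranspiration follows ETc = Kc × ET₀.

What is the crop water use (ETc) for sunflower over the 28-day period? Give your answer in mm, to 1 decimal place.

153.9 mm

Tmean = (25.7 + 9.7)/2 = 17.70 °C
0.408 Ra = 0.408 × 36.5 = 14.8920 mm/d equivalent
ET₀ = 0.0023 × 14.8920 × (17.70 + 17.8) × √16.0 = 0.0023 × 14.8920 × 35.50 × 4.0000 = 4.8637 mm/d
ETc = Kc × ET₀ = 1.13 × 4.8637 = 5.4960 mm/d
Over 28 days: 5.4960 × 28 = 153.888 mm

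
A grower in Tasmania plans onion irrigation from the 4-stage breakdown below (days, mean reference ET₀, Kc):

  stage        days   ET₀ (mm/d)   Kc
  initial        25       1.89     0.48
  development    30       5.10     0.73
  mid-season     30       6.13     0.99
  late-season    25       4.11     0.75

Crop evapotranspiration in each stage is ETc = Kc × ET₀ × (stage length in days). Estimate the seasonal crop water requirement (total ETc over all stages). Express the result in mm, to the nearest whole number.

initial: 0.48 × 1.89 × 25 = 22.68 mm
development: 0.73 × 5.10 × 30 = 111.69 mm
mid-season: 0.99 × 6.13 × 30 = 182.06 mm
late-season: 0.75 × 4.11 × 25 = 77.06 mm
Seasonal total = 393.49 mm

393 mm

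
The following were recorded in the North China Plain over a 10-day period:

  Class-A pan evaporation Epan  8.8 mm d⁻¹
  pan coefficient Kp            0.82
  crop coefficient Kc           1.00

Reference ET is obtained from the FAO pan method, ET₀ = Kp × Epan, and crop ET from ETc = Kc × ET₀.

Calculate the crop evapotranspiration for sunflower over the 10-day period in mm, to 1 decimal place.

ET₀ = 0.82 × 8.8 = 7.2160 mm/d
ETc = Kc × ET₀ = 1.00 × 7.2160 = 7.2160 mm/d
Over 10 days: 7.2160 × 10 = 72.160 mm

72.2 mm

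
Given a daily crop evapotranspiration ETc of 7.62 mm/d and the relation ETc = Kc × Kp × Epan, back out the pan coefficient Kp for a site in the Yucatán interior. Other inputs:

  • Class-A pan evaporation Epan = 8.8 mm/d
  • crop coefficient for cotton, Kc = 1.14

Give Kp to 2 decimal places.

ETc = Kc × Kp × Epan  ⇒  Kp = ETc / (Kc × Epan)
Kp = 7.62 / (1.14 × 8.8) = 7.62 / 10.032 = 0.7596

0.76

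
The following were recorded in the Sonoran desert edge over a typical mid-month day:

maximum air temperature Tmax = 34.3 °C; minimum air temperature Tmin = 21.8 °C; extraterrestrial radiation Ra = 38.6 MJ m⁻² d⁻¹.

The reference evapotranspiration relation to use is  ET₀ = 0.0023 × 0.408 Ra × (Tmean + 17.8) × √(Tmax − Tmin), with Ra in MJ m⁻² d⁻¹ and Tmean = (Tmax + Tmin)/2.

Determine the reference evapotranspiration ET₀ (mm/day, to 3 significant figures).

Tmean = (34.3 + 21.8)/2 = 28.05 °C
0.408 Ra = 0.408 × 38.6 = 15.7488 mm/d equivalent
ET₀ = 0.0023 × 15.7488 × (28.05 + 17.8) × √12.5 = 0.0023 × 15.7488 × 45.85 × 3.5355 = 5.8717 mm/d

5.87 mm/day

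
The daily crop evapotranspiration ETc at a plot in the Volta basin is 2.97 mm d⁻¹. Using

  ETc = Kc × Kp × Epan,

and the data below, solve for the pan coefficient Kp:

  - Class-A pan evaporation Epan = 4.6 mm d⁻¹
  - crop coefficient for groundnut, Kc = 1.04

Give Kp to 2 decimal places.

ETc = Kc × Kp × Epan  ⇒  Kp = ETc / (Kc × Epan)
Kp = 2.97 / (1.04 × 4.6) = 2.97 / 4.784 = 0.6208

0.62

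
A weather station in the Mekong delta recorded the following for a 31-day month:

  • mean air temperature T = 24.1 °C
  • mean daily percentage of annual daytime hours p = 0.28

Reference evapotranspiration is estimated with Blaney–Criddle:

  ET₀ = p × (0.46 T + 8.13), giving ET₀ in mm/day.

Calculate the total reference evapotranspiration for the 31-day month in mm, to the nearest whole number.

ET₀ = 0.28 × (0.46 × 24.1 + 8.13) = 0.28 × 19.216 = 5.3805 mm/d
Monthly total = 5.3805 × 31 = 166.796 mm

167 mm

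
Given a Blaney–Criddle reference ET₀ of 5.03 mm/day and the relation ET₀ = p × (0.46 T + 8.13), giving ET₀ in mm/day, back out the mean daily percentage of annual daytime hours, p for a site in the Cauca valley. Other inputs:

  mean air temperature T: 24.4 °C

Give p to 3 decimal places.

p = ET₀ / (0.46 T + 8.13) = 5.03 / (0.46 × 24.4 + 8.13) = 5.03 / 19.354 = 0.2599

0.260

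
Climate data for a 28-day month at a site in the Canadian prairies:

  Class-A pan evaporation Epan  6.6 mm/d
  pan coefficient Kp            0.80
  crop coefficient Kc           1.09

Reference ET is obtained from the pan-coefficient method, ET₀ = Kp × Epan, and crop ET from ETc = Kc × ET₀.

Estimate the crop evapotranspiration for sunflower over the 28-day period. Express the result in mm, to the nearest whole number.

ET₀ = 0.80 × 6.6 = 5.2800 mm/d
ETc = Kc × ET₀ = 1.09 × 5.2800 = 5.7552 mm/d
Over 28 days: 5.7552 × 28 = 161.146 mm

161 mm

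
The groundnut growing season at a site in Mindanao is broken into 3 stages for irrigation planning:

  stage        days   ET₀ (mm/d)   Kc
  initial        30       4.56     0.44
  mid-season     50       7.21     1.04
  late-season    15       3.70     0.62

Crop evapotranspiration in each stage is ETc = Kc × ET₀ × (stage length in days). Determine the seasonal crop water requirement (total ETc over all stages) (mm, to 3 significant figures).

470 mm

initial: 0.44 × 4.56 × 30 = 60.19 mm
mid-season: 1.04 × 7.21 × 50 = 374.92 mm
late-season: 0.62 × 3.70 × 15 = 34.41 mm
Seasonal total = 469.52 mm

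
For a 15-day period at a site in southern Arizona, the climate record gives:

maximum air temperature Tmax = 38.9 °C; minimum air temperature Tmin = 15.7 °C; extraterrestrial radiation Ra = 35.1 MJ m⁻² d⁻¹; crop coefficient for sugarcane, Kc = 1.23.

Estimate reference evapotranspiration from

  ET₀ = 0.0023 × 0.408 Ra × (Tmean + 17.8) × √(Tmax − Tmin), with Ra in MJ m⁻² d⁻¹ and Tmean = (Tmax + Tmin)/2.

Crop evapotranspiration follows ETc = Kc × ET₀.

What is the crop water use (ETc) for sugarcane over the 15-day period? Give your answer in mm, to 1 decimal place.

Tmean = (38.9 + 15.7)/2 = 27.30 °C
0.408 Ra = 0.408 × 35.1 = 14.3208 mm/d equivalent
ET₀ = 0.0023 × 14.3208 × (27.30 + 17.8) × √23.2 = 0.0023 × 14.3208 × 45.10 × 4.8166 = 7.1550 mm/d
ETc = Kc × ET₀ = 1.23 × 7.1550 = 8.8007 mm/d
Over 15 days: 8.8007 × 15 = 132.011 mm

132.0 mm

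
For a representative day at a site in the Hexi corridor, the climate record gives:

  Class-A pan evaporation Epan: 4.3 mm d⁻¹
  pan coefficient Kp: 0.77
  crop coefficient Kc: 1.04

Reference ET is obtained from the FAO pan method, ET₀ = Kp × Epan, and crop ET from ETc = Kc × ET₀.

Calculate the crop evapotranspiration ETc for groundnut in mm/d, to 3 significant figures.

ET₀ = 0.77 × 4.3 = 3.3110 mm/d
ETc = Kc × ET₀ = 1.04 × 3.3110 = 3.4434 mm/d

3.44 mm/d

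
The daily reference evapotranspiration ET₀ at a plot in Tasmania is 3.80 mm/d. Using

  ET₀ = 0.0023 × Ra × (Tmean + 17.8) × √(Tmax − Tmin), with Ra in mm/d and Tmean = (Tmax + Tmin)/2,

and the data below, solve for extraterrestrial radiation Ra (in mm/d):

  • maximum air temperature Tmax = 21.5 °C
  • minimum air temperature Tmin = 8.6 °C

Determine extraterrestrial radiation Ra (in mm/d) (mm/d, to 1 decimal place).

Tmean = 15.05 °C; √ΔT = 3.5917
Ra = ET₀ / [0.0023 × (Tmean+17.8) × √ΔT] = 3.80 / (0.0023 × 32.85 × 3.5917) = 14.003 mm/d

14.0 mm/d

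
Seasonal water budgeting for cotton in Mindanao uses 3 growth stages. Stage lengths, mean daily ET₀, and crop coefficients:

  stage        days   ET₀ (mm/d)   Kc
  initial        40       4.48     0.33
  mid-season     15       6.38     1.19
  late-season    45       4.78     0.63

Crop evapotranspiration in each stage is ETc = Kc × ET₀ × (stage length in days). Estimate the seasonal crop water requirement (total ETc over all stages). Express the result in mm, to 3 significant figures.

309 mm

initial: 0.33 × 4.48 × 40 = 59.14 mm
mid-season: 1.19 × 6.38 × 15 = 113.88 mm
late-season: 0.63 × 4.78 × 45 = 135.51 mm
Seasonal total = 308.53 mm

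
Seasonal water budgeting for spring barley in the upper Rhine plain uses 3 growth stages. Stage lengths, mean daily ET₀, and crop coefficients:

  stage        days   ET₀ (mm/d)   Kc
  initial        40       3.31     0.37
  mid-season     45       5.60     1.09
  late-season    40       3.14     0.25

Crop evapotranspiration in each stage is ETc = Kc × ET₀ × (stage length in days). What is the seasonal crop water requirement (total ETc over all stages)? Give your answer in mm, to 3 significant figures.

initial: 0.37 × 3.31 × 40 = 48.99 mm
mid-season: 1.09 × 5.60 × 45 = 274.68 mm
late-season: 0.25 × 3.14 × 40 = 31.40 mm
Seasonal total = 355.07 mm

355 mm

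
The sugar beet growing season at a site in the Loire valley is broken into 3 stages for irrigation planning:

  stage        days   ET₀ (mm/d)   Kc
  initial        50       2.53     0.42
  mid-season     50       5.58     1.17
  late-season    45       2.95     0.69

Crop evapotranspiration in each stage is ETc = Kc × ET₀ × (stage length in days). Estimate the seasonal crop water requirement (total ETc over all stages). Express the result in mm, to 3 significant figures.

471 mm

initial: 0.42 × 2.53 × 50 = 53.13 mm
mid-season: 1.17 × 5.58 × 50 = 326.43 mm
late-season: 0.69 × 2.95 × 45 = 91.60 mm
Seasonal total = 471.16 mm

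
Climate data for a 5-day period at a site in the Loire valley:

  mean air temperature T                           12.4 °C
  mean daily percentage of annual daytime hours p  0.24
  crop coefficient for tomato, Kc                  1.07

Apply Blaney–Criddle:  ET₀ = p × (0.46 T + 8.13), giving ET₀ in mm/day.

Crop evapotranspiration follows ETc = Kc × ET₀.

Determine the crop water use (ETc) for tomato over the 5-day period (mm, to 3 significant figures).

17.8 mm

ET₀ = 0.24 × (0.46 × 12.4 + 8.13) = 0.24 × 13.834 = 3.3202 mm/d
ETc = Kc × ET₀ = 1.07 × 3.3202 = 3.5526 mm/d
Over 5 days: 3.5526 × 5 = 17.763 mm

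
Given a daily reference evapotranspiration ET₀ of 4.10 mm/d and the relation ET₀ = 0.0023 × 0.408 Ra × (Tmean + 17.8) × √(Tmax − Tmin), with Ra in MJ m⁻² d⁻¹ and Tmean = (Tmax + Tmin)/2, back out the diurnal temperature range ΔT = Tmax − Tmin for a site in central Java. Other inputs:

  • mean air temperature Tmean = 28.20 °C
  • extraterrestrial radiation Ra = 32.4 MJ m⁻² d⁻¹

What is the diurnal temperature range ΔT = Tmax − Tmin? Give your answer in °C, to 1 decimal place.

8.6 °C

√ΔT = ET₀ / [0.0023 × 0.408 × Ra × (Tmean+17.8)] = 4.10 / (0.0023 × 13.2192 × 46.00) = 2.9315
ΔT = 2.9315² = 8.594 °C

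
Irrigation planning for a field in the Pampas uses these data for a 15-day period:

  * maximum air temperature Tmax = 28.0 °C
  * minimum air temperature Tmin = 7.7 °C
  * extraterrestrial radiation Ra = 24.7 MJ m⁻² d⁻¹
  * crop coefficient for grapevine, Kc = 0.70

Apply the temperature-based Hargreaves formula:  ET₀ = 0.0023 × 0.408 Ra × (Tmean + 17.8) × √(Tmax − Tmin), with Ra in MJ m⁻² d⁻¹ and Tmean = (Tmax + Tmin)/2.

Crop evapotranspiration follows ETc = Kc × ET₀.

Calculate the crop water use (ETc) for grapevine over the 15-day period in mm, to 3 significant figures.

Tmean = (28.0 + 7.7)/2 = 17.85 °C
0.408 Ra = 0.408 × 24.7 = 10.0776 mm/d equivalent
ET₀ = 0.0023 × 10.0776 × (17.85 + 17.8) × √20.3 = 0.0023 × 10.0776 × 35.65 × 4.5056 = 3.7230 mm/d
ETc = Kc × ET₀ = 0.70 × 3.7230 = 2.6061 mm/d
Over 15 days: 2.6061 × 15 = 39.092 mm

39.1 mm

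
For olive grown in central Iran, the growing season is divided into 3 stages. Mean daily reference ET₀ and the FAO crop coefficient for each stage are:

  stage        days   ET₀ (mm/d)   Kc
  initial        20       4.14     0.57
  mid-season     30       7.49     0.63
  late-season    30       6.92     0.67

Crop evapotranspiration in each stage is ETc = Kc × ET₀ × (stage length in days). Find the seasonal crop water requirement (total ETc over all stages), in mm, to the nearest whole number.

initial: 0.57 × 4.14 × 20 = 47.20 mm
mid-season: 0.63 × 7.49 × 30 = 141.56 mm
late-season: 0.67 × 6.92 × 30 = 139.09 mm
Seasonal total = 327.85 mm

328 mm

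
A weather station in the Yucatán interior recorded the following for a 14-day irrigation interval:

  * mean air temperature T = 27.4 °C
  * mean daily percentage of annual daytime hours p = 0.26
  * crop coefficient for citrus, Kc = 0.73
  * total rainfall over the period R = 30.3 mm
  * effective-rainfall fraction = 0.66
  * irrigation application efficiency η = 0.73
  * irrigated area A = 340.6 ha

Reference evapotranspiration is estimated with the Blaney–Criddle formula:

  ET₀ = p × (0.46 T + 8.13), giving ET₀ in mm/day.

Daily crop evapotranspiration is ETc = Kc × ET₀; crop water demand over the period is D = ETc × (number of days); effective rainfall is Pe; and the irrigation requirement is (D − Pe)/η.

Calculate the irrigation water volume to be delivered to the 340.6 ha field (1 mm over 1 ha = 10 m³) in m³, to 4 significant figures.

163800 m³

ET₀ = 0.26 × (0.46 × 27.4 + 8.13) = 0.26 × 20.734 = 5.3908 mm/d
ETc = Kc × ET₀ = 0.73 × 5.3908 = 3.9353 mm/d
Crop demand D = ETc × 14 d = 3.9353 × 14 = 55.094 mm
Pe = 0.66 × 30.3 = 19.998 mm
D − Pe = 55.094 − 19.998 = 35.096 mm
Gross irrigation = 35.096 / 0.73 = 48.077 mm
Volume = 48.077 mm × 340.6 ha × 10 = 163750.3 m³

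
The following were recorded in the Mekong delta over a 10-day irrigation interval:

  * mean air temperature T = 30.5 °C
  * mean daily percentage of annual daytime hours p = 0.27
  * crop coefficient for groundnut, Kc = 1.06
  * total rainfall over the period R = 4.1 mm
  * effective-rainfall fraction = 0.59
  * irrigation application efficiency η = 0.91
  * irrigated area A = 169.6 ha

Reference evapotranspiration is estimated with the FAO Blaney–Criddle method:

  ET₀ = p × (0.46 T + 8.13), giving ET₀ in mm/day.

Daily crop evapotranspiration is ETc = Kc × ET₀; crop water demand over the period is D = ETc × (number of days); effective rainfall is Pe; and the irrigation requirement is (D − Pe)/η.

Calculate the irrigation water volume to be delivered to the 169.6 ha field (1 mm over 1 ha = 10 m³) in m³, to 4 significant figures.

113700 m³

ET₀ = 0.27 × (0.46 × 30.5 + 8.13) = 0.27 × 22.160 = 5.9832 mm/d
ETc = Kc × ET₀ = 1.06 × 5.9832 = 6.3422 mm/d
Crop demand D = ETc × 10 d = 6.3422 × 10 = 63.422 mm
Pe = 0.59 × 4.1 = 2.419 mm
D − Pe = 63.422 − 2.419 = 61.003 mm
Gross irrigation = 61.003 / 0.91 = 67.036 mm
Volume = 67.036 mm × 169.6 ha × 10 = 113693.1 m³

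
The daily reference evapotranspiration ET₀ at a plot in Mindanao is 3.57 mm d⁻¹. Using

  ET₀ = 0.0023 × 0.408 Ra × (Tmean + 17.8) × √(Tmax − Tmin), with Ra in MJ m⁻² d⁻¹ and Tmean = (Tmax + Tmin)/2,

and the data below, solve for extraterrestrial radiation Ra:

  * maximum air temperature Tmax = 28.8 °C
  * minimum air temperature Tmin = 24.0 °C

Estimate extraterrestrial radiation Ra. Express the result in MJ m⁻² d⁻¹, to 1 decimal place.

Tmean = (28.8+24.0)/2 = 26.40 °C; ΔT = 4.8
Ra = ET₀ / [0.0023 × 0.408 × (Tmean+17.8) × √ΔT]
   = 3.57 / (0.0023 × 0.408 × 44.20 × 2.1909) = 39.286 MJ m⁻² d⁻¹

39.3 MJ m⁻² d⁻¹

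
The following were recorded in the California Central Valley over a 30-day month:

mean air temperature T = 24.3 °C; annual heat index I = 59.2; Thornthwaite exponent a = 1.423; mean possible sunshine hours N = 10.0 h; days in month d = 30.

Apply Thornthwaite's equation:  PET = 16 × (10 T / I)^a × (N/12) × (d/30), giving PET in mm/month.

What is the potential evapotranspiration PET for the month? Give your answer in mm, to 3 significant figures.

99.5 mm

10T/I = 10 × 24.3 / 59.2 = 4.1047
(10T/I)^a = 4.1047^1.423 = 7.4593
Uncorrected PET = 16 × 7.4593 = 119.349 mm
Correction = (N/12)(d/30) = (10.0/12)(30/30) = 0.8333
PET = 119.349 × 0.8333 = 99.454 mm/month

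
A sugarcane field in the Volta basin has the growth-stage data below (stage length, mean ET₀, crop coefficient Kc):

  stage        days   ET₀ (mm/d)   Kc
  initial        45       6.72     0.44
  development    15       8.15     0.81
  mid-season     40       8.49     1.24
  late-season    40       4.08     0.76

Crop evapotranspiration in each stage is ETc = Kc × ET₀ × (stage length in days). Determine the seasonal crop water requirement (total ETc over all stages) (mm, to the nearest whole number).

777 mm

initial: 0.44 × 6.72 × 45 = 133.06 mm
development: 0.81 × 8.15 × 15 = 99.02 mm
mid-season: 1.24 × 8.49 × 40 = 421.10 mm
late-season: 0.76 × 4.08 × 40 = 124.03 mm
Seasonal total = 777.21 mm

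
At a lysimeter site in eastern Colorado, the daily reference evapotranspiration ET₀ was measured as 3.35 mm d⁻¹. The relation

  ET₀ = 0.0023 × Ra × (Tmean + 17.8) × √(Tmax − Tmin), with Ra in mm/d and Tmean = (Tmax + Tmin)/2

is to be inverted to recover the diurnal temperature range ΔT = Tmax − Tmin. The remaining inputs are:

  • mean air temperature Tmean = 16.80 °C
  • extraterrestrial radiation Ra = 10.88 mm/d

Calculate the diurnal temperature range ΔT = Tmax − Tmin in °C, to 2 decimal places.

14.97 °C

√ΔT = ET₀ / [0.0023 × Ra × (Tmean+17.8)] = 3.35 / (0.0023 × 10.88 × 34.60) = 3.8691
ΔT = 3.8691² = 14.970 °C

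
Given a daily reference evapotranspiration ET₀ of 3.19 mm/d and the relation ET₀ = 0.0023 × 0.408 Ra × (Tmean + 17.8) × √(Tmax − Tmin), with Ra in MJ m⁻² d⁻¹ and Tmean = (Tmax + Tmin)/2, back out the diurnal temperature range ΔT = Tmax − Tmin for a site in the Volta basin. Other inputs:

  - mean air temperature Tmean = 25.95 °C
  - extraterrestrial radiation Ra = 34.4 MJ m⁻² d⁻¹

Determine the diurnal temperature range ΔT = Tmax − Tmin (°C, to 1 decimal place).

5.1 °C

√ΔT = ET₀ / [0.0023 × 0.408 × Ra × (Tmean+17.8)] = 3.19 / (0.0023 × 14.0352 × 43.75) = 2.2587
ΔT = 2.2587² = 5.102 °C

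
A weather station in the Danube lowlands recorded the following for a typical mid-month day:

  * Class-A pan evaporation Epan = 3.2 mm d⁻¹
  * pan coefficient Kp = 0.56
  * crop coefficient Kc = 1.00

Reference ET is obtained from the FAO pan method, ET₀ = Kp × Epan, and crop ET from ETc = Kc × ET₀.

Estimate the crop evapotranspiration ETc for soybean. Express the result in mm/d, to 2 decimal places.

1.79 mm/d

ET₀ = 0.56 × 3.2 = 1.7920 mm/d
ETc = Kc × ET₀ = 1.00 × 1.7920 = 1.7920 mm/d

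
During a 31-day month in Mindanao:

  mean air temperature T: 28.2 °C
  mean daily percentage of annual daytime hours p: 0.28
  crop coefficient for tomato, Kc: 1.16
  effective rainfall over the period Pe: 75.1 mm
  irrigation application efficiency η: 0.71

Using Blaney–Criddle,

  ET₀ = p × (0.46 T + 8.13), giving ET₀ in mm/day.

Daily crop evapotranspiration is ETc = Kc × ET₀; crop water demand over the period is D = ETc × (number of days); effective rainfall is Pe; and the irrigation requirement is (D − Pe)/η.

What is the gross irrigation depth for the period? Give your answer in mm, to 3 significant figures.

193 mm

ET₀ = 0.28 × (0.46 × 28.2 + 8.13) = 0.28 × 21.102 = 5.9086 mm/d
ETc = Kc × ET₀ = 1.16 × 5.9086 = 6.8540 mm/d
Crop demand D = ETc × 31 d = 6.8540 × 31 = 212.474 mm
D − Pe = 212.474 − 75.1 = 137.374 mm
Gross irrigation = 137.374 / 0.71 = 193.485 mm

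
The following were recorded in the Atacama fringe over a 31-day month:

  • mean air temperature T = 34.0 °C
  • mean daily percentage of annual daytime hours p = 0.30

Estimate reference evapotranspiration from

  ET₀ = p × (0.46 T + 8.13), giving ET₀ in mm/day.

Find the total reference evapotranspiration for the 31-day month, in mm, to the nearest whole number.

221 mm

ET₀ = 0.30 × (0.46 × 34.0 + 8.13) = 0.30 × 23.770 = 7.1310 mm/d
Monthly total = 7.1310 × 31 = 221.061 mm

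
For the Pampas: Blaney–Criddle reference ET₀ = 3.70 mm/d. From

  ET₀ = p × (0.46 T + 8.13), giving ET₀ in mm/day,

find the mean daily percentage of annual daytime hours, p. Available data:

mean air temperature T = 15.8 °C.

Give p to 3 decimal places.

p = ET₀ / (0.46 T + 8.13) = 3.70 / (0.46 × 15.8 + 8.13) = 3.70 / 15.398 = 0.2403

0.240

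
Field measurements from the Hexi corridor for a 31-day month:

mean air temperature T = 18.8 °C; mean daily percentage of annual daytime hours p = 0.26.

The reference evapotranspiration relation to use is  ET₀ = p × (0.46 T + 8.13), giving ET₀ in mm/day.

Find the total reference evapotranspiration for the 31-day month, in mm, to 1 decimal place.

ET₀ = 0.26 × (0.46 × 18.8 + 8.13) = 0.26 × 16.778 = 4.3623 mm/d
Monthly total = 4.3623 × 31 = 135.231 mm

135.2 mm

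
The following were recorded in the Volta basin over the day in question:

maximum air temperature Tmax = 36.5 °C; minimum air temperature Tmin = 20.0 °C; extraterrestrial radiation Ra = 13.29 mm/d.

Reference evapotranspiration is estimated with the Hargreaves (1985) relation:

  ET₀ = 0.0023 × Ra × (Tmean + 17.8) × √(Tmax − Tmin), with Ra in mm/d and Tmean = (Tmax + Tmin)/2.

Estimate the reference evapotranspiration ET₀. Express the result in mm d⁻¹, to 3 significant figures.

5.72 mm d⁻¹

Tmean = (36.5 + 20.0)/2 = 28.25 °C
ET₀ = 0.0023 × 13.29 × (28.25 + 17.8) × √16.5 = 0.0023 × 13.29 × 46.05 × 4.0620 = 5.7177 mm/d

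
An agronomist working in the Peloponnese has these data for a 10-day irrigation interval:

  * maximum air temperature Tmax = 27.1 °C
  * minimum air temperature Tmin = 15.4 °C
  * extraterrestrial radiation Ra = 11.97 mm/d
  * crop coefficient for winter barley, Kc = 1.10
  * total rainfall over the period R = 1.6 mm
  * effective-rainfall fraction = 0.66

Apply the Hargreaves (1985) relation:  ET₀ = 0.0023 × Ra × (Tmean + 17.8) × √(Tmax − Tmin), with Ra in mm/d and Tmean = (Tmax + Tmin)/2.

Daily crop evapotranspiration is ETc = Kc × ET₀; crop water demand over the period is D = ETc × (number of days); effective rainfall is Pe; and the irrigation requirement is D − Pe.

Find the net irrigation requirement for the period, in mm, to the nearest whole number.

Tmean = (27.1 + 15.4)/2 = 21.25 °C
ET₀ = 0.0023 × 11.97 × (21.25 + 17.8) × √11.7 = 0.0023 × 11.97 × 39.05 × 3.4205 = 3.6773 mm/d
ETc = Kc × ET₀ = 1.10 × 3.6773 = 4.0450 mm/d
Crop demand D = ETc × 10 d = 4.0450 × 10 = 40.450 mm
Pe = 0.66 × 1.6 = 1.056 mm
D − Pe = 40.450 − 1.056 = 39.394 mm

39 mm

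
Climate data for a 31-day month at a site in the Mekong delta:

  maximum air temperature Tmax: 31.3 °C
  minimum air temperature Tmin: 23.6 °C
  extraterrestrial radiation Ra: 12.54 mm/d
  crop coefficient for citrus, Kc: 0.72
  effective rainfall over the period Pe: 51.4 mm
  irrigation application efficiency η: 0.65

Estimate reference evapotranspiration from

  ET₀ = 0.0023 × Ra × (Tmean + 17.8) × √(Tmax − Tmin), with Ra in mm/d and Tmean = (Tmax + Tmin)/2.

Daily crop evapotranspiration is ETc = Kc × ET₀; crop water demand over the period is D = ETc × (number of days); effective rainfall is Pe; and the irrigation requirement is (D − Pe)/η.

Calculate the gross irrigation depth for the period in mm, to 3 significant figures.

45.3 mm

Tmean = (31.3 + 23.6)/2 = 27.45 °C
ET₀ = 0.0023 × 12.54 × (27.45 + 17.8) × √7.7 = 0.0023 × 12.54 × 45.25 × 2.7749 = 3.6215 mm/d
ETc = Kc × ET₀ = 0.72 × 3.6215 = 2.6075 mm/d
Crop demand D = ETc × 31 d = 2.6075 × 31 = 80.833 mm
D − Pe = 80.833 − 51.4 = 29.433 mm
Gross irrigation = 29.433 / 0.65 = 45.282 mm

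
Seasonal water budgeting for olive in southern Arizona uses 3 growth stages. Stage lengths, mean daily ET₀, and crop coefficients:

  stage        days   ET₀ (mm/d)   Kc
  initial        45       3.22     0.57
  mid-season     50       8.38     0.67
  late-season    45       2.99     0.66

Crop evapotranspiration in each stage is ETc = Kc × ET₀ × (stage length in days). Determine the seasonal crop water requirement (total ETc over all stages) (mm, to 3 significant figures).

initial: 0.57 × 3.22 × 45 = 82.59 mm
mid-season: 0.67 × 8.38 × 50 = 280.73 mm
late-season: 0.66 × 2.99 × 45 = 88.80 mm
Seasonal total = 452.12 mm

452 mm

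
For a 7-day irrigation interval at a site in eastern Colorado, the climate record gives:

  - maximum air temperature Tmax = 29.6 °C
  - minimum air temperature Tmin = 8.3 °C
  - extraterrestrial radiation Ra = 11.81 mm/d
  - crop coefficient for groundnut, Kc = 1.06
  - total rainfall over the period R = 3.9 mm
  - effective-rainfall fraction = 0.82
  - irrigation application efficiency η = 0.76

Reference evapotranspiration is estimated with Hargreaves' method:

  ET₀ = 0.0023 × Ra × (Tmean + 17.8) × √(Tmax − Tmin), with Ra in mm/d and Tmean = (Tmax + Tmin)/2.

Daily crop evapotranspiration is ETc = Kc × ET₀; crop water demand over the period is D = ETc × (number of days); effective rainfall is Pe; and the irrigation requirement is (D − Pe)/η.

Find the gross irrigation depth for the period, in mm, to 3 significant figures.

Tmean = (29.6 + 8.3)/2 = 18.95 °C
ET₀ = 0.0023 × 11.81 × (18.95 + 17.8) × √21.3 = 0.0023 × 11.81 × 36.75 × 4.6152 = 4.6071 mm/d
ETc = Kc × ET₀ = 1.06 × 4.6071 = 4.8835 mm/d
Crop demand D = ETc × 7 d = 4.8835 × 7 = 34.185 mm
Pe = 0.82 × 3.9 = 3.198 mm
D − Pe = 34.185 − 3.198 = 30.987 mm
Gross irrigation = 30.987 / 0.76 = 40.772 mm

40.8 mm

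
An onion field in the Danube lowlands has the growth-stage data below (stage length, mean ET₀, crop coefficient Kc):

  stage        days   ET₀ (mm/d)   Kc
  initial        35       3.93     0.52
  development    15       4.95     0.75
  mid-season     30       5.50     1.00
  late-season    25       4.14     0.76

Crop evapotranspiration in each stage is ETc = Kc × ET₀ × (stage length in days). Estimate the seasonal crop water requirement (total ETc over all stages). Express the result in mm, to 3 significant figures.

371 mm

initial: 0.52 × 3.93 × 35 = 71.53 mm
development: 0.75 × 4.95 × 15 = 55.69 mm
mid-season: 1.00 × 5.50 × 30 = 165.00 mm
late-season: 0.76 × 4.14 × 25 = 78.66 mm
Seasonal total = 370.88 mm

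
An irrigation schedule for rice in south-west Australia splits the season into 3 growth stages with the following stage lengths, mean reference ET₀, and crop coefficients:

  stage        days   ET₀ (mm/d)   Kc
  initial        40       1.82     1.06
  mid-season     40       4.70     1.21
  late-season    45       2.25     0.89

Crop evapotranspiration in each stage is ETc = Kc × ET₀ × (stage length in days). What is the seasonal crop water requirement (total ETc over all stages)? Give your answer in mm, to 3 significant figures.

395 mm

initial: 1.06 × 1.82 × 40 = 77.17 mm
mid-season: 1.21 × 4.70 × 40 = 227.48 mm
late-season: 0.89 × 2.25 × 45 = 90.11 mm
Seasonal total = 394.76 mm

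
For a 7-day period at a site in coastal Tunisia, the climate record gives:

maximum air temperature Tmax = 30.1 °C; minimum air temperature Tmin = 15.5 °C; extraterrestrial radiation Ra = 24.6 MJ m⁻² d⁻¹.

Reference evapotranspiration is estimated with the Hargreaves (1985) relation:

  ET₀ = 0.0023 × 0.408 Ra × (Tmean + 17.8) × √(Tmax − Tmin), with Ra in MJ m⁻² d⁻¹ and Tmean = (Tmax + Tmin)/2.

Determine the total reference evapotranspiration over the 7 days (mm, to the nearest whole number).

25 mm

Tmean = (30.1 + 15.5)/2 = 22.80 °C
0.408 Ra = 0.408 × 24.6 = 10.0368 mm/d equivalent
ET₀ = 0.0023 × 10.0368 × (22.80 + 17.8) × √14.6 = 0.0023 × 10.0368 × 40.60 × 3.8210 = 3.5812 mm/d
Over 7 days: 3.5812 × 7 = 25.068 mm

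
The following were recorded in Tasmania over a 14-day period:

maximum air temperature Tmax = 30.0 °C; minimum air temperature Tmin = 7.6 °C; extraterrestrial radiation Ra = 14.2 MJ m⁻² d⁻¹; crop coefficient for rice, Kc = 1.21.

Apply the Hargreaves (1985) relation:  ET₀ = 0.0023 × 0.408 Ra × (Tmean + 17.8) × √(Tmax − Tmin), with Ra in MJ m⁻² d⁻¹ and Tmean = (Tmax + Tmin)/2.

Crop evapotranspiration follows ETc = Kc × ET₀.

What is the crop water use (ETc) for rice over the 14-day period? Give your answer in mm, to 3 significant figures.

Tmean = (30.0 + 7.6)/2 = 18.80 °C
0.408 Ra = 0.408 × 14.2 = 5.7936 mm/d equivalent
ET₀ = 0.0023 × 5.7936 × (18.80 + 17.8) × √22.4 = 0.0023 × 5.7936 × 36.60 × 4.7329 = 2.3083 mm/d
ETc = Kc × ET₀ = 1.21 × 2.3083 = 2.7930 mm/d
Over 14 days: 2.7930 × 14 = 39.102 mm

39.1 mm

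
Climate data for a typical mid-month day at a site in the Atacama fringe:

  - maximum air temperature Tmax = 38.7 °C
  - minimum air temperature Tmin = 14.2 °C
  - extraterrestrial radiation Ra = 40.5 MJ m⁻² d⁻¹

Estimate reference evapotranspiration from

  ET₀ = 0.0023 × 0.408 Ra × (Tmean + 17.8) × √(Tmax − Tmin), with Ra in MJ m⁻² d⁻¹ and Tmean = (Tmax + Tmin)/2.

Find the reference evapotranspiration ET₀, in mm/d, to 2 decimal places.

8.32 mm/d

Tmean = (38.7 + 14.2)/2 = 26.45 °C
0.408 Ra = 0.408 × 40.5 = 16.5240 mm/d equivalent
ET₀ = 0.0023 × 16.5240 × (26.45 + 17.8) × √24.5 = 0.0023 × 16.5240 × 44.25 × 4.9497 = 8.3241 mm/d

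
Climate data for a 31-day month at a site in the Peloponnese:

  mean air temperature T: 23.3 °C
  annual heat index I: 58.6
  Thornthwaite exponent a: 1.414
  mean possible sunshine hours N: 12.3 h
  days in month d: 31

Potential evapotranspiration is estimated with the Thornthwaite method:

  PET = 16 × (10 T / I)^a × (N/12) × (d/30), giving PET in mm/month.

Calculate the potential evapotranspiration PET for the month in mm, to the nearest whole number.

119 mm

10T/I = 10 × 23.3 / 58.6 = 3.9761
(10T/I)^a = 3.9761^1.414 = 7.0410
Uncorrected PET = 16 × 7.0410 = 112.656 mm
Correction = (N/12)(d/30) = (12.3/12)(31/30) = 1.0592
PET = 112.656 × 1.0592 = 119.325 mm/month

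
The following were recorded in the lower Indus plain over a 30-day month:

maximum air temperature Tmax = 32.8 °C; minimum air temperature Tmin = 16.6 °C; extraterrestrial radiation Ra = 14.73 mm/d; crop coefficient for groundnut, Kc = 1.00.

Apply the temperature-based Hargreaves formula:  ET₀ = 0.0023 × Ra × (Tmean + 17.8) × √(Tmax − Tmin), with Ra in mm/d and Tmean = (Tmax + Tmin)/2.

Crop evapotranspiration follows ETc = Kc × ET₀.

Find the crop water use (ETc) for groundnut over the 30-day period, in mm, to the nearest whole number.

Tmean = (32.8 + 16.6)/2 = 24.70 °C
ET₀ = 0.0023 × 14.73 × (24.70 + 17.8) × √16.2 = 0.0023 × 14.73 × 42.50 × 4.0249 = 5.7953 mm/d
ETc = Kc × ET₀ = 1.00 × 5.7953 = 5.7953 mm/d
Over 30 days: 5.7953 × 30 = 173.859 mm

174 mm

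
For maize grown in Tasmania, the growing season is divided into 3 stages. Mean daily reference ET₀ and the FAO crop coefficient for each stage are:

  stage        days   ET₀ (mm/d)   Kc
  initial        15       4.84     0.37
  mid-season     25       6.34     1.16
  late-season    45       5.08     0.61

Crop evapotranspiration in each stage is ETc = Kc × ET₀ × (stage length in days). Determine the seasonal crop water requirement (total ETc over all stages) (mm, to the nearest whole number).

initial: 0.37 × 4.84 × 15 = 26.86 mm
mid-season: 1.16 × 6.34 × 25 = 183.86 mm
late-season: 0.61 × 5.08 × 45 = 139.45 mm
Seasonal total = 350.17 mm

350 mm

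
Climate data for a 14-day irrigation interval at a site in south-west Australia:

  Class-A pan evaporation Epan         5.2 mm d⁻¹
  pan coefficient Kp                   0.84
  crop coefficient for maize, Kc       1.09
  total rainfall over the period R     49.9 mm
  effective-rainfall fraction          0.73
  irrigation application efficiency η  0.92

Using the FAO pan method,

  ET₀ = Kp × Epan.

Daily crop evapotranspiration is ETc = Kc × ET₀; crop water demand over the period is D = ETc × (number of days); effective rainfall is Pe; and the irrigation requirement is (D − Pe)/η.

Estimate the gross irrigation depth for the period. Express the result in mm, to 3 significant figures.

32.9 mm

ET₀ = 0.84 × 5.2 = 4.3680 mm/d
ETc = Kc × ET₀ = 1.09 × 4.3680 = 4.7611 mm/d
Crop demand D = ETc × 14 d = 4.7611 × 14 = 66.655 mm
Pe = 0.73 × 49.9 = 36.427 mm
D − Pe = 66.655 − 36.427 = 30.228 mm
Gross irrigation = 30.228 / 0.92 = 32.857 mm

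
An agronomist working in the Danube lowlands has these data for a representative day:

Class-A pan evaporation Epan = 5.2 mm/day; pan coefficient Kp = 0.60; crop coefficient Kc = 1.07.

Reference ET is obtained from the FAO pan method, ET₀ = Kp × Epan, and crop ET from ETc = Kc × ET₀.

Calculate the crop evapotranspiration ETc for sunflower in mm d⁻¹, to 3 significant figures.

ET₀ = 0.60 × 5.2 = 3.1200 mm/d
ETc = Kc × ET₀ = 1.07 × 3.1200 = 3.3384 mm/d

3.34 mm d⁻¹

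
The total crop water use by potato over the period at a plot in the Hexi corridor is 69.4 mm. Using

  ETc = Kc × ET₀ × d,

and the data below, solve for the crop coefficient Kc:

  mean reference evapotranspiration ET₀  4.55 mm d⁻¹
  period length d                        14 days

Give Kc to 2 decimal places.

1.09

ETc = Kc × ET₀ × d  ⇒  Kc = ETc / (ET₀ × d)
Kc = 69.4 / (4.55 × 14) = 69.4 / 63.70 = 1.0895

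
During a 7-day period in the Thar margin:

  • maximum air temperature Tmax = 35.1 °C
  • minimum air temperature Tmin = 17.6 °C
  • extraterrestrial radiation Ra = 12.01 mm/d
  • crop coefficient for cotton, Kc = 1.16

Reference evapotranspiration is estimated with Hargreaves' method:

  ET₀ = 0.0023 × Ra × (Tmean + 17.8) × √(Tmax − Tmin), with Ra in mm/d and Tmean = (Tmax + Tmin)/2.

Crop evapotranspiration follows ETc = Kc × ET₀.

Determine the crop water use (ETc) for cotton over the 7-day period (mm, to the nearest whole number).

41 mm

Tmean = (35.1 + 17.6)/2 = 26.35 °C
ET₀ = 0.0023 × 12.01 × (26.35 + 17.8) × √17.5 = 0.0023 × 12.01 × 44.15 × 4.1833 = 5.1018 mm/d
ETc = Kc × ET₀ = 1.16 × 5.1018 = 5.9181 mm/d
Over 7 days: 5.9181 × 7 = 41.427 mm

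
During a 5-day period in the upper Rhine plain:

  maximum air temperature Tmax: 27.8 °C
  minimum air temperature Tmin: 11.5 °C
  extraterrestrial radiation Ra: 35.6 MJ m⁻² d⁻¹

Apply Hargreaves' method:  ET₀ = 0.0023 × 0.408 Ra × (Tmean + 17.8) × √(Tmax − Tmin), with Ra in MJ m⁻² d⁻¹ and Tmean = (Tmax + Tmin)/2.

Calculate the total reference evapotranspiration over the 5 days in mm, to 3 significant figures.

25.3 mm

Tmean = (27.8 + 11.5)/2 = 19.65 °C
0.408 Ra = 0.408 × 35.6 = 14.5248 mm/d equivalent
ET₀ = 0.0023 × 14.5248 × (19.65 + 17.8) × √16.3 = 0.0023 × 14.5248 × 37.45 × 4.0373 = 5.0510 mm/d
Over 5 days: 5.0510 × 5 = 25.255 mm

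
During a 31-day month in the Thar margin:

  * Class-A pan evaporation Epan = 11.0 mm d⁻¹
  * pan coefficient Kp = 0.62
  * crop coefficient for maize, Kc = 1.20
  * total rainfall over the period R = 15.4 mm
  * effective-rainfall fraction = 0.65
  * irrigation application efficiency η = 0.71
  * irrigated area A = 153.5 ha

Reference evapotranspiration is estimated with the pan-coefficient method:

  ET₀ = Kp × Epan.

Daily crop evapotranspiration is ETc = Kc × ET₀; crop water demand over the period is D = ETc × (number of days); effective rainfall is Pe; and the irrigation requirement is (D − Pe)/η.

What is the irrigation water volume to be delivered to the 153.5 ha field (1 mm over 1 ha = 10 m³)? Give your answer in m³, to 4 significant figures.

ET₀ = 0.62 × 11.0 = 6.8200 mm/d
ETc = Kc × ET₀ = 1.20 × 6.8200 = 8.1840 mm/d
Crop demand D = ETc × 31 d = 8.1840 × 31 = 253.704 mm
Pe = 0.65 × 15.4 = 10.010 mm
D − Pe = 253.704 − 10.010 = 243.694 mm
Gross irrigation = 243.694 / 0.71 = 343.231 mm
Volume = 343.231 mm × 153.5 ha × 10 = 526859.6 m³

526900 m³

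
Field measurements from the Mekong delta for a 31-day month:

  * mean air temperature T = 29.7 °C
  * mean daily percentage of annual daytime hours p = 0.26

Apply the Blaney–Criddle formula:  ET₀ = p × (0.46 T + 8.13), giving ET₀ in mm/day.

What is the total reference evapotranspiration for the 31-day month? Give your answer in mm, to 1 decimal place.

175.6 mm

ET₀ = 0.26 × (0.46 × 29.7 + 8.13) = 0.26 × 21.792 = 5.6659 mm/d
Monthly total = 5.6659 × 31 = 175.643 mm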